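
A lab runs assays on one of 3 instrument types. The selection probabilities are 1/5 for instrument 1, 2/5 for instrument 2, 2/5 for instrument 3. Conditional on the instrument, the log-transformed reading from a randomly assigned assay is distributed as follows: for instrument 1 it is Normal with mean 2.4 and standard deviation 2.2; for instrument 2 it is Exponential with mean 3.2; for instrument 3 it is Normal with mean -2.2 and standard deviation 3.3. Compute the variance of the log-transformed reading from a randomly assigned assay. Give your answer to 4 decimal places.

Per component, 1: μ=2.4, E[X²]=10.6; 2: μ=3.2, E[X²]=20.48; 3: μ=-2.2, E[X²]=15.73.
E[X] = 0.2·2.4 + 0.4·3.2 + 0.4·-2.2 = 0.88.
E[X²] = 0.2·10.6 + 0.4·20.48 + 0.4·15.73 = 16.604.
Var(X) = E[X²] − (E[X])² = 16.604 − 0.7744 = 15.8296.

15.8296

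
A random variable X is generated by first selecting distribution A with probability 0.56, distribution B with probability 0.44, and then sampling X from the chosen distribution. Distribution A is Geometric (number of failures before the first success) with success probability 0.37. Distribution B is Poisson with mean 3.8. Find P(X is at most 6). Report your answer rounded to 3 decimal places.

Conditional on each component, P(X ≤ 6): A: 0.96061; B: 0.909108.
By total probability, P(X ≤ 6) = 0.56·0.96061 + 0.44·0.909108 = 0.937949.

0.938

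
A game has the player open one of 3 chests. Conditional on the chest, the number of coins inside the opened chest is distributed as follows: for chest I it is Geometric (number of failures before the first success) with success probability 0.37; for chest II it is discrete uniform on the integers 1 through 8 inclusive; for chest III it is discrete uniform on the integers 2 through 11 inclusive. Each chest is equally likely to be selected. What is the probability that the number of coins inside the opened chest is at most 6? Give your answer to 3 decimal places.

0.737

Conditional on each chest, P(X ≤ 6): I: 0.96061; II: 0.75; III: 0.5.
By total probability, P(X ≤ 6) = 0.333333·0.96061 + 0.333333·0.75 + 0.333333·0.5 = 0.73687.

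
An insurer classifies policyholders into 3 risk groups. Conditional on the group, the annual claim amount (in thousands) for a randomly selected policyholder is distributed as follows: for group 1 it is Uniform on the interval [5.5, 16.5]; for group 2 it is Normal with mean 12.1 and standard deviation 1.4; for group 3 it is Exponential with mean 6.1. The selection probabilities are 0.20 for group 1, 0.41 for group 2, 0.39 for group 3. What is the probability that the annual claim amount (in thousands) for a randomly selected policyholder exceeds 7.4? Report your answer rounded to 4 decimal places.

Conditional on each group, P(X > 7.4): 1: 0.827273; 2: 0.999606; 3: 0.29727.
By total probability, P(X > 7.4) = 0.2·0.827273 + 0.41·0.999606 + 0.39·0.29727 = 0.691228.

0.6912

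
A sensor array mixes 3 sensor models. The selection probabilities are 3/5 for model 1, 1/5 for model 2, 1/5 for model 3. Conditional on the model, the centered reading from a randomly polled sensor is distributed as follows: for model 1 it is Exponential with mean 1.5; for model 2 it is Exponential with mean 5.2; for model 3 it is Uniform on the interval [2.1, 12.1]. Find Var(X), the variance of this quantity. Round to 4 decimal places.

Per component, 1: μ=1.5, E[X²]=4.5; 2: μ=5.2, E[X²]=54.08; 3: μ=7.1, E[X²]=58.7433.
E[X] = 0.6·1.5 + 0.2·5.2 + 0.2·7.1 = 3.36.
E[X²] = 0.6·4.5 + 0.2·54.08 + 0.2·58.7433 = 25.2647.
Var(X) = E[X²] − (E[X])² = 25.2647 − 11.2896 = 13.9751.

13.9751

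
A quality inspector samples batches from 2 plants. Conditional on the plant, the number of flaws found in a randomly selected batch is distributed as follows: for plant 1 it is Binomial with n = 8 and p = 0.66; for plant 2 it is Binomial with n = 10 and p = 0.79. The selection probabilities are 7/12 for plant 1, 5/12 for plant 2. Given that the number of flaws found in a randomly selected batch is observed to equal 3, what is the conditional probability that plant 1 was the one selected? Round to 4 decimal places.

Likelihoods P(X=3 | ·): 1: 0.07315; 2: 0.00106561.
Posterior ∝ prior × likelihood. Numerator for 1: 0.583333·0.07315 = 0.0426708.
Normalizing constant: 0.583333·0.07315 + 0.416667·0.00106561 = 0.0431148.
P(1 | observation) = 0.0426708 / 0.0431148 = 0.989702.

0.9897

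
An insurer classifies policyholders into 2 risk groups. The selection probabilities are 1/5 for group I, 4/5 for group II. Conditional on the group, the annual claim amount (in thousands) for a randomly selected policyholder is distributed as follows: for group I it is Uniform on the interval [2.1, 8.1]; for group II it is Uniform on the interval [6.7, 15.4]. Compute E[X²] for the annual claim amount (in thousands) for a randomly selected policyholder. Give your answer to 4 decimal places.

For each component E[X²] = Var + (mean)², giving I: 29.01; II: 128.41.
Overall E[X²] = 0.2·29.01 + 0.8·128.41 = 108.53.

108.5300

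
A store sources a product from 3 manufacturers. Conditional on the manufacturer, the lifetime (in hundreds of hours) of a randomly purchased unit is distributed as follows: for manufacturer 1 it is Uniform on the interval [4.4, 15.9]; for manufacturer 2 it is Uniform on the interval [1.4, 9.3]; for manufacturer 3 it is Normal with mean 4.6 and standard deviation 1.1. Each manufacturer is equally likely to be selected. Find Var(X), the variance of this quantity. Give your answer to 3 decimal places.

Per component, 1: μ=10.15, E[X²]=114.043; 2: μ=5.35, E[X²]=33.8233; 3: μ=4.6, E[X²]=22.37.
E[X] = 0.333333·10.15 + 0.333333·5.35 + 0.333333·4.6 = 6.7.
E[X²] = 0.333333·114.043 + 0.333333·33.8233 + 0.333333·22.37 = 56.7456.
Var(X) = E[X²] − (E[X])² = 56.7456 − 44.89 = 11.8556.

11.856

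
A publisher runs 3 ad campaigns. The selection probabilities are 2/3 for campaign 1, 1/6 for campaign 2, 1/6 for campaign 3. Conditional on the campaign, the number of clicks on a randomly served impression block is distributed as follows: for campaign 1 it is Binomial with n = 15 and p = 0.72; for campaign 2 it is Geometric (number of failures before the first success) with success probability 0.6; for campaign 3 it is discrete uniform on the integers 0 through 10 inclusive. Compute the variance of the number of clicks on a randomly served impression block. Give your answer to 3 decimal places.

19.537

Per component, 1: μ=10.8, E[X²]=119.664; 2: μ=0.666667, E[X²]=1.55556; 3: μ=5, E[X²]=35.
E[X] = 0.666667·10.8 + 0.166667·0.666667 + 0.166667·5 = 8.14444.
E[X²] = 0.666667·119.664 + 0.166667·1.55556 + 0.166667·35 = 85.8686.
Var(X) = E[X²] − (E[X])² = 85.8686 − 66.332 = 19.5366.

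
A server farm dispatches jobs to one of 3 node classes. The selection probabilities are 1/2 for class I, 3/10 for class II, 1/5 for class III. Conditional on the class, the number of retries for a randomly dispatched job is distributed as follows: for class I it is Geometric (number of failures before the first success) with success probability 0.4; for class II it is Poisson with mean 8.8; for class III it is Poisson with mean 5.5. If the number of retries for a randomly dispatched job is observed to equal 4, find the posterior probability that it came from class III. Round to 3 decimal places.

Likelihoods P(X=4 | ·): I: 0.05184; II: 0.0376641; III: 0.155819.
Posterior ∝ prior × likelihood. Numerator for III: 0.2·0.155819 = 0.0311638.
Normalizing constant: 0.5·0.05184 + 0.3·0.0376641 + 0.2·0.155819 = 0.068383.
P(III | observation) = 0.0311638 / 0.068383 = 0.455724.

0.456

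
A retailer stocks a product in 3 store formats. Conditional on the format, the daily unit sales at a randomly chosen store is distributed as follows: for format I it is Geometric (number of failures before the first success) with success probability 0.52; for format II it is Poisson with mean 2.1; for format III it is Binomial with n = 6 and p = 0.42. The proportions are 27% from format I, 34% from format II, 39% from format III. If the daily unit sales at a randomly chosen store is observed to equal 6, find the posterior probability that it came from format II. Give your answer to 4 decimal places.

Likelihoods P(X=6 | ·): I: 0.00635991; II: 0.014587; III: 0.00548903.
Posterior ∝ prior × likelihood. Numerator for II: 0.34·0.014587 = 0.00495957.
Normalizing constant: 0.27·0.00635991 + 0.34·0.014587 + 0.39·0.00548903 = 0.00881746.
P(II | observation) = 0.00495957 / 0.00881746 = 0.562471.

0.5625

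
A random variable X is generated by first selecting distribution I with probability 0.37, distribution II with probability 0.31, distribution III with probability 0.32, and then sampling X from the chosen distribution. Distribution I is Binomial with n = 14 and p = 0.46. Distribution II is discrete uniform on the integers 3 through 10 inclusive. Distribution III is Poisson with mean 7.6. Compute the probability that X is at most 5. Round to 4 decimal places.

Conditional on each component, P(X ≤ 5): I: 0.309976; II: 0.375; III: 0.230681.
By total probability, P(X ≤ 5) = 0.37·0.309976 + 0.31·0.375 + 0.32·0.230681 = 0.304759.

0.3048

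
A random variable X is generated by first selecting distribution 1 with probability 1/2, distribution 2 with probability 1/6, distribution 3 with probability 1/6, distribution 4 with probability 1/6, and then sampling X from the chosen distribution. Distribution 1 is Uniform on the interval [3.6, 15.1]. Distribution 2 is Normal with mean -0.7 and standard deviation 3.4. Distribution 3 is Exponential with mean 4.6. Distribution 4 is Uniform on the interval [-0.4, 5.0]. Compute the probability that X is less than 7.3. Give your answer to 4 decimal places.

Conditional on each component, P(X < 7.3): 1: 0.321739; 2: 0.990687; 3: 0.795453; 4: 1.
By total probability, P(X < 7.3) = 0.5·0.321739 + 0.166667·0.990687 + 0.166667·0.795453 + 0.166667·1 = 0.625226.

0.6252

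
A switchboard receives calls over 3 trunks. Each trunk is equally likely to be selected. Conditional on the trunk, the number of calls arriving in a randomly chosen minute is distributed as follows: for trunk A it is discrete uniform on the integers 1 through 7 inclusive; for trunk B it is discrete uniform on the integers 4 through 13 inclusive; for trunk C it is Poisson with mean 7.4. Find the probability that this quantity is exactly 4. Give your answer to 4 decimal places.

Conditional on each trunk, P(X = 4): A: 0.142857; B: 0.1; C: 0.0763724.
By total probability, P(X = 4) = 0.333333·0.142857 + 0.333333·0.1 + 0.333333·0.0763724 = 0.10641.

0.1064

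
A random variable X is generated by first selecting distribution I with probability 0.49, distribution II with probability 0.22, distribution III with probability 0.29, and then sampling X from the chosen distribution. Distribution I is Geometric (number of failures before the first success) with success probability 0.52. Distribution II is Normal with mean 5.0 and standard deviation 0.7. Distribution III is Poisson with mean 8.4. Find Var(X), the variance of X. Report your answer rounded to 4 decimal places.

Per component, I: μ=0.923077, E[X²]=2.62722; II: μ=5, E[X²]=25.49; III: μ=8.4, E[X²]=78.96.
E[X] = 0.49·0.923077 + 0.22·5 + 0.29·8.4 = 3.98831.
E[X²] = 0.49·2.62722 + 0.22·25.49 + 0.29·78.96 = 29.7935.
Var(X) = E[X²] − (E[X])² = 29.7935 − 15.9066 = 13.8869.

13.8869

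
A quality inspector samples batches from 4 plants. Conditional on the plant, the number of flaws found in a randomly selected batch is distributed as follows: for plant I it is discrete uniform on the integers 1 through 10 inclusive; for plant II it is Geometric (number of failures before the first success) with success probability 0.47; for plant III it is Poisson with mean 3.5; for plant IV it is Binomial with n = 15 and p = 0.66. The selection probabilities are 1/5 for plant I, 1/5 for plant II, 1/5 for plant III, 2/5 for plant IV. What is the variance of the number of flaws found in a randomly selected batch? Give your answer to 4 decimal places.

16.3080

Per component, I: μ=5.5, E[X²]=38.5; II: μ=1.12766, E[X²]=3.67089; III: μ=3.5, E[X²]=15.75; IV: μ=9.9, E[X²]=101.376.
E[X] = 0.2·5.5 + 0.2·1.12766 + 0.2·3.5 + 0.4·9.9 = 5.98553.
E[X²] = 0.2·38.5 + 0.2·3.67089 + 0.2·15.75 + 0.4·101.376 = 52.1346.
Var(X) = E[X²] − (E[X])² = 52.1346 − 35.8266 = 16.308.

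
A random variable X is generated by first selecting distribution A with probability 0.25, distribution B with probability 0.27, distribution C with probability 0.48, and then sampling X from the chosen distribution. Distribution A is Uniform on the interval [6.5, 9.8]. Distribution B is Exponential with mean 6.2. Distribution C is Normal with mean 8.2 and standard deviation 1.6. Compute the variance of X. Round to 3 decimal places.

Per component, A: μ=8.15, E[X²]=67.33; B: μ=6.2, E[X²]=76.88; C: μ=8.2, E[X²]=69.8.
E[X] = 0.25·8.15 + 0.27·6.2 + 0.48·8.2 = 7.6475.
E[X²] = 0.25·67.33 + 0.27·76.88 + 0.48·69.8 = 71.0941.
Var(X) = E[X²] − (E[X])² = 71.0941 − 58.4843 = 12.6098.

12.610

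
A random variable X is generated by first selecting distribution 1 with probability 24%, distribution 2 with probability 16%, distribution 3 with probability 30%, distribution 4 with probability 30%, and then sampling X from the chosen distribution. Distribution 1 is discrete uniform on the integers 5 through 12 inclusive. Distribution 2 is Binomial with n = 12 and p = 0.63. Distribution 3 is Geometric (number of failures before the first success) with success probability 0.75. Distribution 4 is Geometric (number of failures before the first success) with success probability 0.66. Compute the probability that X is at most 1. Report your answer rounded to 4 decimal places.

Conditional on each component, P(X ≤ 1): 1: 0; 2: 0.000141089; 3: 0.9375; 4: 0.8844.
By total probability, P(X ≤ 1) = 0.24·0 + 0.16·0.000141089 + 0.3·0.9375 + 0.3·0.8844 = 0.546593.

0.5466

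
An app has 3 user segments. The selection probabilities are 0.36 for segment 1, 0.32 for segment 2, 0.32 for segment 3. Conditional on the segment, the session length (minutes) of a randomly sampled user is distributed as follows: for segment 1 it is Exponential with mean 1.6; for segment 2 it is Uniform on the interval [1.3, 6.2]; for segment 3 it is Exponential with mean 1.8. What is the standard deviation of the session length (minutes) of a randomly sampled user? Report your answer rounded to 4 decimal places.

Per component, 1: μ=1.6, E[X²]=5.12; 2: μ=3.75, E[X²]=16.0633; 3: μ=1.8, E[X²]=6.48.
E[X] = 0.36·1.6 + 0.32·3.75 + 0.32·1.8 = 2.352.
E[X²] = 0.36·5.12 + 0.32·16.0633 + 0.32·6.48 = 9.05707.
Var(X) = E[X²] − (E[X])² = 9.05707 − 5.5319 = 3.52516.
SD(X) = √3.52516 = 1.87754.

1.8775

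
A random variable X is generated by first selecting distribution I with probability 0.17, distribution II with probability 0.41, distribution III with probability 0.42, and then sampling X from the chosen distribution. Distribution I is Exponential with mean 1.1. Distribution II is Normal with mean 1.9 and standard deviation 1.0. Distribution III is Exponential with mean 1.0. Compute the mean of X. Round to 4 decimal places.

1.3860

Component means — I: 1.1; II: 1.9; III: 1.
E[X] = 0.17·1.1 + 0.41·1.9 + 0.42·1 = 1.386.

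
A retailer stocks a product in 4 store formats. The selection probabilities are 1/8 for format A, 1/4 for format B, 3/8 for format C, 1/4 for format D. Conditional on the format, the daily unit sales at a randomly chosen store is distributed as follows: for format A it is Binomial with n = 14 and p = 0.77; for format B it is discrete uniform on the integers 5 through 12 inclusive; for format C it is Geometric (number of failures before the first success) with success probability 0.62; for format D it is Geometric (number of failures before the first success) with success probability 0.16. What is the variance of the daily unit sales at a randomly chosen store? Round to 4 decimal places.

24.6677

Per component, A: μ=10.78, E[X²]=118.688; B: μ=8.5, E[X²]=77.5; C: μ=0.612903, E[X²]=1.3642; D: μ=5.25, E[X²]=60.375.
E[X] = 0.125·10.78 + 0.25·8.5 + 0.375·0.612903 + 0.25·5.25 = 5.01484.
E[X²] = 0.125·118.688 + 0.25·77.5 + 0.375·1.3642 + 0.25·60.375 = 49.8163.
Var(X) = E[X²] − (E[X])² = 49.8163 − 25.1486 = 24.6677.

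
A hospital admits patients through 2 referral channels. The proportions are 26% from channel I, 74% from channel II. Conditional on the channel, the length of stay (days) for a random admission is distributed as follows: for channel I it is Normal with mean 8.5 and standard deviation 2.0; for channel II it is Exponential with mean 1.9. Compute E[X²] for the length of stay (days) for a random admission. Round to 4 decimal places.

25.1678

For each component E[X²] = Var + (mean)², giving I: 76.25; II: 7.22.
Overall E[X²] = 0.26·76.25 + 0.74·7.22 = 25.1678.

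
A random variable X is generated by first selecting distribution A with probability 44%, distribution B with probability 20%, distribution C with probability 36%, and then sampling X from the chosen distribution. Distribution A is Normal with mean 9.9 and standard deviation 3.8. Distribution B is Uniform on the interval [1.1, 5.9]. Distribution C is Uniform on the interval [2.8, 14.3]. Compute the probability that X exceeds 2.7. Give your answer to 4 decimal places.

Conditional on each component, P(X > 2.7): A: 0.970936; B: 0.666667; C: 1.
By total probability, P(X > 2.7) = 0.44·0.970936 + 0.2·0.666667 + 0.36·1 = 0.920545.

0.9205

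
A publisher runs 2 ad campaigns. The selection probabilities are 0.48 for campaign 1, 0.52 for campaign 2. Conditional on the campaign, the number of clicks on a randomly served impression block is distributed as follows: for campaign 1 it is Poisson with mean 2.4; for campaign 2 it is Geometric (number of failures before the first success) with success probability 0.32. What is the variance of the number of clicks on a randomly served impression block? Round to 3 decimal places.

4.624

Per component, 1: μ=2.4, E[X²]=8.16; 2: μ=2.125, E[X²]=11.1562.
E[X] = 0.48·2.4 + 0.52·2.125 = 2.257.
E[X²] = 0.48·8.16 + 0.52·11.1562 = 9.71805.
Var(X) = E[X²] − (E[X])² = 9.71805 − 5.09405 = 4.624.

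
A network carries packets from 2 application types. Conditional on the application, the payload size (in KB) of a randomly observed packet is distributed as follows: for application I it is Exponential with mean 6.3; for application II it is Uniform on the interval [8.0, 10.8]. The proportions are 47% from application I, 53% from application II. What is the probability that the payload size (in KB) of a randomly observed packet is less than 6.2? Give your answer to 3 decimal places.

0.294

Conditional on each application, P(X < 6.2): I: 0.626235; II: 0.
By total probability, P(X < 6.2) = 0.47·0.626235 + 0.53·0 = 0.29433.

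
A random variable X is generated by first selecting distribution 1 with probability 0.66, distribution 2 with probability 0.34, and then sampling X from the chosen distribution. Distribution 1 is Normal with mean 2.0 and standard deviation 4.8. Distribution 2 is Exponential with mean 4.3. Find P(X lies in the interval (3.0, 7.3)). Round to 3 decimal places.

Conditional on each component, P(3.0 < X < 7.3): 1: 0.282724; 2: 0.314633.
By total probability, P(3.0 < X < 7.3) = 0.66·0.282724 + 0.34·0.314633 = 0.293573.

0.294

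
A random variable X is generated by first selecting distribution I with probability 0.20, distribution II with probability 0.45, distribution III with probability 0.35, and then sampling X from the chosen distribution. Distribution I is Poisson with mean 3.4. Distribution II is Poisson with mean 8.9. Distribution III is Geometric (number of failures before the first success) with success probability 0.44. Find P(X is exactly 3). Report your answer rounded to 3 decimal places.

Conditional on each component, P(X = 3): I: 0.218617; II: 0.016025; III: 0.077271.
By total probability, P(X = 3) = 0.2·0.218617 + 0.45·0.016025 + 0.35·0.077271 = 0.0779795.

0.078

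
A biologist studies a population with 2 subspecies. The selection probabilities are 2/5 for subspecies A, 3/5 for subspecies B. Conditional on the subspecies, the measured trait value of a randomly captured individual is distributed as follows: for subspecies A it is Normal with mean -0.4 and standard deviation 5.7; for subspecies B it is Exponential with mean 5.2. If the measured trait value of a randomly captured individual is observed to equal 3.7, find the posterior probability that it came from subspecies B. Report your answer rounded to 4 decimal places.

Likelihoods f(3.7 | ·): A: 0.0540363; B: 0.0944016.
Posterior ∝ prior × likelihood. Numerator for B: 0.6·0.0944016 = 0.056641.
Normalizing constant: 0.4·0.0540363 + 0.6·0.0944016 = 0.0782555.
P(B | observation) = 0.056641 / 0.0782555 = 0.723796.

0.7238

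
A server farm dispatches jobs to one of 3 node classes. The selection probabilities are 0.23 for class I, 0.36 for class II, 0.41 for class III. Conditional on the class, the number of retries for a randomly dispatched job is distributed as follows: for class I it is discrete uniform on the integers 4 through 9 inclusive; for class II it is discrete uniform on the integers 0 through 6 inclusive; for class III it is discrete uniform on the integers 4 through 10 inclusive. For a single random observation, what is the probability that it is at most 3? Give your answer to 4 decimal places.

Conditional on each class, P(X ≤ 3): I: 0; II: 0.571429; III: 0.
By total probability, P(X ≤ 3) = 0.23·0 + 0.36·0.571429 + 0.41·0 = 0.205714.

0.2057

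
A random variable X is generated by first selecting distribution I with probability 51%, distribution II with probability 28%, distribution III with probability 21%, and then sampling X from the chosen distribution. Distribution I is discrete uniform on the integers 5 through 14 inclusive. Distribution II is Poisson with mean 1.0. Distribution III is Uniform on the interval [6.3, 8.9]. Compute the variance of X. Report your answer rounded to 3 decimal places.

Per component, I: μ=9.5, E[X²]=98.5; II: μ=1, E[X²]=2; III: μ=7.6, E[X²]=58.3233.
E[X] = 0.51·9.5 + 0.28·1 + 0.21·7.6 = 6.721.
E[X²] = 0.51·98.5 + 0.28·2 + 0.21·58.3233 = 63.0429.
Var(X) = E[X²] − (E[X])² = 63.0429 − 45.1718 = 17.8711.

17.871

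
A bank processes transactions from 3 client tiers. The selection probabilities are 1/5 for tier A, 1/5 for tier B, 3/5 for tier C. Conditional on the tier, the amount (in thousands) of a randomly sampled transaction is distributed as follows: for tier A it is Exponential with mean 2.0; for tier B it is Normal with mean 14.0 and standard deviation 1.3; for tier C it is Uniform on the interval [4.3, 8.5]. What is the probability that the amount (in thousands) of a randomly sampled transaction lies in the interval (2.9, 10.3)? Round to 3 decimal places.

Conditional on each tier, P(2.9 < X < 10.3): A: 0.228771; B: 0.00221254; C: 1.
By total probability, P(2.9 < X < 10.3) = 0.2·0.228771 + 0.2·0.00221254 + 0.6·1 = 0.646197.

0.646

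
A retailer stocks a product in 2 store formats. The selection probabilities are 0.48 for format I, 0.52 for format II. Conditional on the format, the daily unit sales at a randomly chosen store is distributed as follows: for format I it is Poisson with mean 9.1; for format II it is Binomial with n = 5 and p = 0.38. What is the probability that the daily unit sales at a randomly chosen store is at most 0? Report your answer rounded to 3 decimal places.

Conditional on each format, P(X ≤ 0): I: 0.000111666; II: 0.0916133.
By total probability, P(X ≤ 0) = 0.48·0.000111666 + 0.52·0.0916133 = 0.0476925.

0.048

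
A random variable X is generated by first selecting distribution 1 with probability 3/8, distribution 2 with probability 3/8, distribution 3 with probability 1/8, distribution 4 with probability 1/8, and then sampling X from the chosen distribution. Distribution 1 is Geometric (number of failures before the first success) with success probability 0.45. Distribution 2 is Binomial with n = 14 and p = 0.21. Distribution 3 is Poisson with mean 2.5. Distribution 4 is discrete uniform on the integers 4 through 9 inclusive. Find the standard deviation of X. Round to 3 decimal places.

2.284

Per component, 1: μ=1.22222, E[X²]=4.20988; 2: μ=2.94, E[X²]=10.9662; 3: μ=2.5, E[X²]=8.75; 4: μ=6.5, E[X²]=45.1667.
E[X] = 0.375·1.22222 + 0.375·2.94 + 0.125·2.5 + 0.125·6.5 = 2.68583.
E[X²] = 0.375·4.20988 + 0.375·10.9662 + 0.125·8.75 + 0.125·45.1667 = 12.4306.
Var(X) = E[X²] − (E[X])² = 12.4306 − 7.2137 = 5.21691.
SD(X) = √5.21691 = 2.28406.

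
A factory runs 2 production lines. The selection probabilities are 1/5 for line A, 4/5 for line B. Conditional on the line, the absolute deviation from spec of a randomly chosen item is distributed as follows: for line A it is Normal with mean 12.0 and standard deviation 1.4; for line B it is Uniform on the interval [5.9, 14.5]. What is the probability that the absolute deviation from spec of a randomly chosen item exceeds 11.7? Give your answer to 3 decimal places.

Conditional on each line, P(X > 11.7): A: 0.584838; B: 0.325581.
By total probability, P(X > 11.7) = 0.2·0.584838 + 0.8·0.325581 = 0.377433.

0.377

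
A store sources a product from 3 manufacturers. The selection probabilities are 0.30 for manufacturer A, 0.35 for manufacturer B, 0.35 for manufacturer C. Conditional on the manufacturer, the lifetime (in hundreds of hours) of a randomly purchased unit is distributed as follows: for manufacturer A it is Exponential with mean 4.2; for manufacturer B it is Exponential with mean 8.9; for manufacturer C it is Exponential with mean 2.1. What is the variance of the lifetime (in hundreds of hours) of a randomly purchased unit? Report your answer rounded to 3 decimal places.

Per component, A: μ=4.2, E[X²]=35.28; B: μ=8.9, E[X²]=158.42; C: μ=2.1, E[X²]=8.82.
E[X] = 0.3·4.2 + 0.35·8.9 + 0.35·2.1 = 5.11.
E[X²] = 0.3·35.28 + 0.35·158.42 + 0.35·8.82 = 69.118.
Var(X) = E[X²] − (E[X])² = 69.118 − 26.1121 = 43.0059.

43.006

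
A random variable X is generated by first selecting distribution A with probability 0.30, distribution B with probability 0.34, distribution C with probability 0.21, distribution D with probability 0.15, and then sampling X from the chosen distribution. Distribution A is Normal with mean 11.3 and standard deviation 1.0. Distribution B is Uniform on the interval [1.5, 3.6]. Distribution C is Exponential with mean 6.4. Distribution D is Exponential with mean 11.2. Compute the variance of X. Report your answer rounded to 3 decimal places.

Per component, A: μ=11.3, E[X²]=128.69; B: μ=2.55, E[X²]=6.87; C: μ=6.4, E[X²]=81.92; D: μ=11.2, E[X²]=250.88.
E[X] = 0.3·11.3 + 0.34·2.55 + 0.21·6.4 + 0.15·11.2 = 7.281.
E[X²] = 0.3·128.69 + 0.34·6.87 + 0.21·81.92 + 0.15·250.88 = 95.778.
Var(X) = E[X²] − (E[X])² = 95.778 − 53.013 = 42.765.

42.765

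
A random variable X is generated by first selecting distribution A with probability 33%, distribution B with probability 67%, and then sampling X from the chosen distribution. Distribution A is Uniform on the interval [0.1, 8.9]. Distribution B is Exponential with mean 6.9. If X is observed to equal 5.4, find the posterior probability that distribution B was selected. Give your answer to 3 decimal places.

0.542

Likelihoods f(5.4 | ·): A: 0.113636; B: 0.0662626.
Posterior ∝ prior × likelihood. Numerator for B: 0.67·0.0662626 = 0.0443959.
Normalizing constant: 0.33·0.113636 + 0.67·0.0662626 = 0.0818959.
P(B | observation) = 0.0443959 / 0.0818959 = 0.542102.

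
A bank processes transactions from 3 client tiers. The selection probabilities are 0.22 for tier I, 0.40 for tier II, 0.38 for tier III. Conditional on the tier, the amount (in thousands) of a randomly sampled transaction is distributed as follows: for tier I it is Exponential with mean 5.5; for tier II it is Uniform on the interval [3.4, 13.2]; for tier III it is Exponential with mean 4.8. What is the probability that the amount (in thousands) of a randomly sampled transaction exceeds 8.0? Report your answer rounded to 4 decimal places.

Conditional on each tier, P(X > 8.0): I: 0.233506; II: 0.530612; III: 0.188876.
By total probability, P(X > 8.0) = 0.22·0.233506 + 0.4·0.530612 + 0.38·0.188876 = 0.335389.

0.3354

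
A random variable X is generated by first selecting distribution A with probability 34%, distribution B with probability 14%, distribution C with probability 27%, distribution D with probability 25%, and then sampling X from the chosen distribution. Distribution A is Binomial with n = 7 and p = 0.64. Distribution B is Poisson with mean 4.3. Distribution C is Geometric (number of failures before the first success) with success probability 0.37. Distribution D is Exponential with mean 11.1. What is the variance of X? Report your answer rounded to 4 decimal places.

Per component, A: μ=4.48, E[X²]=21.6832; B: μ=4.3, E[X²]=22.79; C: μ=1.7027, E[X²]=7.5011; D: μ=11.1, E[X²]=246.42.
E[X] = 0.34·4.48 + 0.14·4.3 + 0.27·1.7027 + 0.25·11.1 = 5.35993.
E[X²] = 0.34·21.6832 + 0.14·22.79 + 0.27·7.5011 + 0.25·246.42 = 74.1932.
Var(X) = E[X²] − (E[X])² = 74.1932 − 28.7288 = 45.4643.

45.4643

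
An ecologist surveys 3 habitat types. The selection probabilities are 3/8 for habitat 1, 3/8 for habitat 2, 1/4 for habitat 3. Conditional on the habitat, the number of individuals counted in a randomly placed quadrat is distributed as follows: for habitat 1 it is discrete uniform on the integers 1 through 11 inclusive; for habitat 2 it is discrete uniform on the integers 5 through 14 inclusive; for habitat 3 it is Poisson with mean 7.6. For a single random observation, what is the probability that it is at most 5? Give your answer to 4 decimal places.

0.2656

Conditional on each habitat, P(X ≤ 5): 1: 0.454545; 2: 0.1; 3: 0.230681.
By total probability, P(X ≤ 5) = 0.375·0.454545 + 0.375·0.1 + 0.25·0.230681 = 0.265625.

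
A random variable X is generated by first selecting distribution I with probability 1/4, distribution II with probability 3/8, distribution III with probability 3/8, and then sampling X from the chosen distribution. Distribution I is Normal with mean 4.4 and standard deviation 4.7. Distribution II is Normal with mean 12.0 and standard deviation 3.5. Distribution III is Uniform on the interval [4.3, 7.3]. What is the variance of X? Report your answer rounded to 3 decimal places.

Per component, I: μ=4.4, E[X²]=41.45; II: μ=12, E[X²]=156.25; III: μ=5.8, E[X²]=34.39.
E[X] = 0.25·4.4 + 0.375·12 + 0.375·5.8 = 7.775.
E[X²] = 0.25·41.45 + 0.375·156.25 + 0.375·34.39 = 81.8525.
Var(X) = E[X²] − (E[X])² = 81.8525 − 60.4506 = 21.4019.

21.402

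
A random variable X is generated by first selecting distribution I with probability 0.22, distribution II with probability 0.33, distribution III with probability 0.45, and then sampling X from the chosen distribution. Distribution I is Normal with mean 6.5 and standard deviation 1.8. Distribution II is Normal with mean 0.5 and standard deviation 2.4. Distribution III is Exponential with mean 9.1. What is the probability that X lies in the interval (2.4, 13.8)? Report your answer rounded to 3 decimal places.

Conditional on each component, P(2.4 < X < 13.8): I: 0.988605; II: 0.214278; III: 0.548694.
By total probability, P(2.4 < X < 13.8) = 0.22·0.988605 + 0.33·0.214278 + 0.45·0.548694 = 0.535117.

0.535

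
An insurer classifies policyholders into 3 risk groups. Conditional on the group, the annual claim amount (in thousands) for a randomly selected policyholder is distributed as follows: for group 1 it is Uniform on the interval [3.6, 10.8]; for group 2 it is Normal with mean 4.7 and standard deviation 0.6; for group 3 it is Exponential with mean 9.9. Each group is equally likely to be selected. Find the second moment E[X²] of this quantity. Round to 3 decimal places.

91.543

For each component E[X²] = Var + (mean)², giving 1: 56.16; 2: 22.45; 3: 196.02.
Overall E[X²] = 0.333333·56.16 + 0.333333·22.45 + 0.333333·196.02 = 91.5433.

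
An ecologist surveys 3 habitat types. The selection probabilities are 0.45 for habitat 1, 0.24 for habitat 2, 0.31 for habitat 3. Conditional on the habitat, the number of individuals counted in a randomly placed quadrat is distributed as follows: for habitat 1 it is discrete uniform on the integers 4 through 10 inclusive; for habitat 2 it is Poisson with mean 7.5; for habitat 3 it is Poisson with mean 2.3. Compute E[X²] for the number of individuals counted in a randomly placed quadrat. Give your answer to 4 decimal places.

For each component E[X²] = Var + (mean)², giving 1: 53; 2: 63.75; 3: 7.59.
Overall E[X²] = 0.45·53 + 0.24·63.75 + 0.31·7.59 = 41.5029.

41.5029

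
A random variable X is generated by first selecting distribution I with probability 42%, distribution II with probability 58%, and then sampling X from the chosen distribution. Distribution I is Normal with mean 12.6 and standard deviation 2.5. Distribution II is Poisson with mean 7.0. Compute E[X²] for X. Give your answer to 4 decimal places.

For each component E[X²] = Var + (mean)², giving I: 165.01; II: 56.
Overall E[X²] = 0.42·165.01 + 0.58·56 = 101.784.

101.7842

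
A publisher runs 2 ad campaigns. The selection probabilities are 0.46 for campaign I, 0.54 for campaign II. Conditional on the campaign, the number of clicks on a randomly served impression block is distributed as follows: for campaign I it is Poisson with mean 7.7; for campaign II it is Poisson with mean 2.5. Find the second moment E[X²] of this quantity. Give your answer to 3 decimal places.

35.540

For each component E[X²] = Var + (mean)², giving I: 66.99; II: 8.75.
Overall E[X²] = 0.46·66.99 + 0.54·8.75 = 35.5404.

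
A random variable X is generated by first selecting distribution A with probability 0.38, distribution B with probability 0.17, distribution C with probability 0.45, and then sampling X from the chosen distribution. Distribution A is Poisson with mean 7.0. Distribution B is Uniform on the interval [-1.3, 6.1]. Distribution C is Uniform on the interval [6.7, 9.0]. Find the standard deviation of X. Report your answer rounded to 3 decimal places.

2.720

Per component, A: μ=7, E[X²]=56; B: μ=2.4, E[X²]=10.3233; C: μ=7.85, E[X²]=62.0633.
E[X] = 0.38·7 + 0.17·2.4 + 0.45·7.85 = 6.6005.
E[X²] = 0.38·56 + 0.17·10.3233 + 0.45·62.0633 = 50.9635.
Var(X) = E[X²] − (E[X])² = 50.9635 − 43.5666 = 7.39687.
SD(X) = √7.39687 = 2.71972.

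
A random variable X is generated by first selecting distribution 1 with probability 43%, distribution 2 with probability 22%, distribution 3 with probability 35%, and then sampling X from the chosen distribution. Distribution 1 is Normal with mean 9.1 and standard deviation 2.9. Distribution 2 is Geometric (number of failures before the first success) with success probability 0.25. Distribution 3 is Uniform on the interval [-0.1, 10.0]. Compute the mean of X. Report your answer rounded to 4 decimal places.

6.3055

Component means — 1: 9.1; 2: 3; 3: 4.95.
E[X] = 0.43·9.1 + 0.22·3 + 0.35·4.95 = 6.3055.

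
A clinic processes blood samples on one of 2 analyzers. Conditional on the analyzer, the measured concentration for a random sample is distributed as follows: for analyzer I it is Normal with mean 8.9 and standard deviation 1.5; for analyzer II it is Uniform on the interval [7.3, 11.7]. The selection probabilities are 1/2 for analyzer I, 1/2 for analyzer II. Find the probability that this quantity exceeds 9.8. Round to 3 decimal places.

0.353

Conditional on each analyzer, P(X > 9.8): I: 0.274253; II: 0.431818.
By total probability, P(X > 9.8) = 0.5·0.274253 + 0.5·0.431818 = 0.353036.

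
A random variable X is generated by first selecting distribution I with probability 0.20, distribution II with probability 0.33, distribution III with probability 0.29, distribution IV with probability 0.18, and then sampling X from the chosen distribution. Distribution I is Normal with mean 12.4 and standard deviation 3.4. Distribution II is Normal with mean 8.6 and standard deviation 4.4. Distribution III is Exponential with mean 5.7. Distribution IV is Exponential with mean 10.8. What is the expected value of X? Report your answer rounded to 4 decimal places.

8.9150

Component means — I: 12.4; II: 8.6; III: 5.7; IV: 10.8.
E[X] = 0.2·12.4 + 0.33·8.6 + 0.29·5.7 + 0.18·10.8 = 8.915.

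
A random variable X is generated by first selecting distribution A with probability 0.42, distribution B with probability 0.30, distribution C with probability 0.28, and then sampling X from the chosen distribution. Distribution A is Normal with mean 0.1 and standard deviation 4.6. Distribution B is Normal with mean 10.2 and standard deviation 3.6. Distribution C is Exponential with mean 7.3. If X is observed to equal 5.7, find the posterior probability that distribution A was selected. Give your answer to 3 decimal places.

0.346

Likelihoods f(5.7 | ·): A: 0.0413362; B: 0.0507359; C: 0.0627438.
Posterior ∝ prior × likelihood. Numerator for A: 0.42·0.0413362 = 0.0173612.
Normalizing constant: 0.42·0.0413362 + 0.3·0.0507359 + 0.28·0.0627438 = 0.0501502.
P(A | observation) = 0.0173612 / 0.0501502 = 0.346184.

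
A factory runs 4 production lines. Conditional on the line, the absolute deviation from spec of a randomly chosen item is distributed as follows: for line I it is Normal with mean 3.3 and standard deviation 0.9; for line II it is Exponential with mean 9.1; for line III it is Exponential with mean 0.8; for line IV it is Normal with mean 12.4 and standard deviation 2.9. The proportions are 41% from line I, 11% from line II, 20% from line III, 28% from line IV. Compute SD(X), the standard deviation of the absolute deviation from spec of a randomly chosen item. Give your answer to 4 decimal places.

5.7312

Per component, I: μ=3.3, E[X²]=11.7; II: μ=9.1, E[X²]=165.62; III: μ=0.8, E[X²]=1.28; IV: μ=12.4, E[X²]=162.17.
E[X] = 0.41·3.3 + 0.11·9.1 + 0.2·0.8 + 0.28·12.4 = 5.986.
E[X²] = 0.41·11.7 + 0.11·165.62 + 0.2·1.28 + 0.28·162.17 = 68.6788.
Var(X) = E[X²] − (E[X])² = 68.6788 − 35.8322 = 32.8466.
SD(X) = √32.8466 = 5.7312.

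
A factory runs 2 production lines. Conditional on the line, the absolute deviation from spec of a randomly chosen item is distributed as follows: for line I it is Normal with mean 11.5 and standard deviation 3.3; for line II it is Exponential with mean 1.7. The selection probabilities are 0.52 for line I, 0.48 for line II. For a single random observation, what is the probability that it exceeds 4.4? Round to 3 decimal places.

Conditional on each line, P(X > 4.4): I: 0.984282; II: 0.0751525.
By total probability, P(X > 4.4) = 0.52·0.984282 + 0.48·0.0751525 = 0.5479.

0.548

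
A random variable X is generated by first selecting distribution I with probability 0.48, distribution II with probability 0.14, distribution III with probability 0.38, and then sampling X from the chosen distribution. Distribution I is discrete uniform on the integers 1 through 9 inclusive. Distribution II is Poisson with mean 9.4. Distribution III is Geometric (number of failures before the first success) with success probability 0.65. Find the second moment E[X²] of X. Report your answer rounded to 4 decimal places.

29.3114

For each component E[X²] = Var + (mean)², giving I: 31.6667; II: 97.76; III: 1.11834.
Overall E[X²] = 0.48·31.6667 + 0.14·97.76 + 0.38·1.11834 = 29.3114.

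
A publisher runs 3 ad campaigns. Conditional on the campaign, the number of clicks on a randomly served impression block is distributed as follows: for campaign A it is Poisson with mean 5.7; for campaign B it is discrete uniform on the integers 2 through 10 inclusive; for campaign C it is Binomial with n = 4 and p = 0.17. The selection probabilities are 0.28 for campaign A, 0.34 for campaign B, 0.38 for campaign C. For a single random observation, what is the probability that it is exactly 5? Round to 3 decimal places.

Conditional on each campaign, P(X = 5): A: 0.16777; B: 0.111111; C: 0.
By total probability, P(X = 5) = 0.28·0.16777 + 0.34·0.111111 + 0.38·0 = 0.0847534.

0.085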